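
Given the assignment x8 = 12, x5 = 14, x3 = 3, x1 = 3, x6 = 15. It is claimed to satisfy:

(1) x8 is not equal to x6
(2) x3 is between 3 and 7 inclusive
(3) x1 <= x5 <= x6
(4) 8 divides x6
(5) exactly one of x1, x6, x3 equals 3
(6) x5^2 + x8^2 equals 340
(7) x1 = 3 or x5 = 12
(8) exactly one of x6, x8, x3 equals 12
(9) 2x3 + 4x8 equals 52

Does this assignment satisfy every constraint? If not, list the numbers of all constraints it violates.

(1) x8 = 12, x6 = 15; distinct  ✓
(2) x3 = 3 lies in [3, 7]  ✓
(3) values 3 <= 14 <= 15  ✓
(4) 15 = 8*1 + 7, so 8 does not divide 15  ✗
(5) x1=3, x6=15, x3=3; 2 of them equal 3, not exactly one  ✗
(6) x5^2 + x8^2 = 14^2 + 12^2 = 196 + 144 = 340  ✓
(7) x1 = 3 = 3 (first disjunct)  ✓
(8) x6=15, x8=12, x3=3; 1 of them equals 12  ✓
(9) 2x3 + 4x8 = 2(3) + 4(12) = 54, not 52  ✗

Constraints 4, 5, and 9 do not hold.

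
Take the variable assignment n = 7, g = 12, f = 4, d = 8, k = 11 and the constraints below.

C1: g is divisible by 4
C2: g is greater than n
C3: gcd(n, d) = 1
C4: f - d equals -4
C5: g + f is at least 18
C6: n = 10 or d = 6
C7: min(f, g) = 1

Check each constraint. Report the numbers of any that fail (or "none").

Violated: 5, 6, and 7.

C1: 12 / 4 = 3, so 4 divides 12 — holds.
C2: g = 12, n = 7; 12 > 7 — holds.
C3: gcd(7, 8) = 1 — holds.
C4: f - d = 4 - 8 = -4 — holds.
C5: g + f = 12 + 4 = 16; 16 < 18, bound 18 not met — does not hold.
C6: n = 7 ≠ 10 and d = 8 ≠ 6; both disjuncts false — does not hold.
C7: min(4, 12) = 4, not 1 — does not hold.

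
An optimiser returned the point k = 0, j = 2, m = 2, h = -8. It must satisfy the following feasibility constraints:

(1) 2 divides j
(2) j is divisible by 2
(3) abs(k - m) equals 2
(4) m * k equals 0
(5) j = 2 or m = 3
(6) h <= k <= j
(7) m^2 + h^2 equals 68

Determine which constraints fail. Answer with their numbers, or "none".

Yes — all constraints hold.

(1) 2 / 2 = 1, so 2 divides 2 — OK.
(2) 2 / 2 = 1, so 2 divides 2 — OK.
(3) abs(0 - 2) = 2 — OK.
(4) m * k = 2 * 0 = 0 — OK.
(5) j = 2 = 2 (first disjunct) — OK.
(6) values -8 <= 0 <= 2 — OK.
(7) m^2 + h^2 = 2^2 + (-8)^2 = 4 + 64 = 68 — OK.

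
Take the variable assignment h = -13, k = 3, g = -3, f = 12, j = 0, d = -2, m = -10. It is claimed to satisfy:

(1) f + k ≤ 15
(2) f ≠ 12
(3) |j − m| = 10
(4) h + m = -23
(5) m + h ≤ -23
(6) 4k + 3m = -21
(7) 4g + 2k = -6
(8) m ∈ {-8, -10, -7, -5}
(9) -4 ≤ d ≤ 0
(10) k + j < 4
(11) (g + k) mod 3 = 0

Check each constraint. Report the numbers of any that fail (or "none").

Violated: 2, 6.

(1) f + k = 12 + 3 = 15; 15 ≤ 15 — holds.
(2) f = 12, but 12 is required to differ — fails.
(3) |0 − (-10)| = 10 — holds.
(4) h + m = -13 + (-10) = -23 — holds.
(5) m + h = -10 + (-13) = -23; -23 ≤ -23 — holds.
(6) 4k + 3m = 4(3) + 3(-10) = -18, not -21 — fails.
(7) 4g + 2k = 4(-3) + 2(3) = -6 — holds.
(8) m = -10 is in {-8, -10, -7, -5} — holds.
(9) d = -2 lies in [-4, 0] — holds.
(10) k + j = 3 + 0 = 3; 3 < 4 — holds.
(11) g + k = 0; 0 mod 3 = 0 — holds.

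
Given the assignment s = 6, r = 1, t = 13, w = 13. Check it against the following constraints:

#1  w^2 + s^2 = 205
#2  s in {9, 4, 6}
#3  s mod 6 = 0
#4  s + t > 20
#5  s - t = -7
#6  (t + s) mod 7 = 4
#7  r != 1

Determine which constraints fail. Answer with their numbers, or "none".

#1 w^2 + s^2 = 13^2 + 6^2 = 169 + 36 = 205  true
#2 s = 6 is in {9, 4, 6}  true
#3 6 mod 6 = 0  true
#4 s + t = 6 + 13 = 19; 19 ≤ 20, bound 20 not met  false
#5 s - t = 6 - 13 = -7  true
#6 t + s = 19; 19 mod 7 = 5, not 4  false
#7 r = 1, but 1 is required to differ  false

Constraints 4, 6, and 7 do not hold.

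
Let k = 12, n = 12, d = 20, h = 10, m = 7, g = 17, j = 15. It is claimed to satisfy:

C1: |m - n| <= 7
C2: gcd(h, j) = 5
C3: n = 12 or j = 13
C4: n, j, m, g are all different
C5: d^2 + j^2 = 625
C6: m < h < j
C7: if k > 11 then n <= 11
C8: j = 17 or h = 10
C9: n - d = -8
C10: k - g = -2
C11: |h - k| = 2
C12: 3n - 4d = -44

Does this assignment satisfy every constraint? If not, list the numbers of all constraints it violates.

The assignment fails constraints 7, 10.

C1: |7 - 12| = 5; 5 ≤ 7 — satisfied.
C2: gcd(10, 15) = 5 — satisfied.
C3: n = 12 = 12 (first disjunct) — satisfied.
C4: values 12, 15, 7, 17 are pairwise distinct — satisfied.
C5: d^2 + j^2 = 20^2 + 15^2 = 400 + 225 = 625 — satisfied.
C6: values 7 < 10 < 15 — satisfied.
C7: k = 12 > 11, so we need n ≤ 11; but n = 12 > 11 — violated.
C8: j = 15 ≠ 17, but h = 10 = 10 (second disjunct) — satisfied.
C9: n - d = 12 - 20 = -8 — satisfied.
C10: k - g = 12 - 17 = -5, not -2 — violated.
C11: |10 - 12| = 2 — satisfied.
C12: 3n - 4d = 3(12) - 4(20) = -44 — satisfied.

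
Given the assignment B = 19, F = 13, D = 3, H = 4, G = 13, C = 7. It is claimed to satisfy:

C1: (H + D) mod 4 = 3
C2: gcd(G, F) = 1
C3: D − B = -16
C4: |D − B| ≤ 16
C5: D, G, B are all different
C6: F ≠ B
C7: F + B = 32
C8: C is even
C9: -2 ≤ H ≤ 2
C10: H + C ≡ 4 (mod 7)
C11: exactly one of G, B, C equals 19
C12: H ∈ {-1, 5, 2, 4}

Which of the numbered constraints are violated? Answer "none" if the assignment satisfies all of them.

The assignment fails constraints 2, 8, 9.

C1: H + D = 7; 7 mod 4 = 3 — OK.
C2: gcd(13, 13) = 13, not 1 — violated.
C3: D − B = 3 − 19 = -16 — OK.
C4: |3 − 19| = 16; 16 ≤ 16 — OK.
C5: values 3, 13, 19 are pairwise distinct — OK.
C6: F = 13, B = 19; distinct — OK.
C7: F + B = 13 + 19 = 32 — OK.
C8: C = 7 is odd — violated.
C9: H = 4 is outside [-2, 2] — violated.
C10: H + C = 11; 11 mod 7 = 4 — OK.
C11: G=13, B=19, C=7; 1 of them equals 19 — OK.
C12: H = 4 is in {-1, 5, 2, 4} — OK.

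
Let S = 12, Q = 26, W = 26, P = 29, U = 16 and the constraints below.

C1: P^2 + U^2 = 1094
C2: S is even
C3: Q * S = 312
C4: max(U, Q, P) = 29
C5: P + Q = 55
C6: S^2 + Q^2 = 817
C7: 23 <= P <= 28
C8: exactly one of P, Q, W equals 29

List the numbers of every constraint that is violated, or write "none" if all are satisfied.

C1: P^2 + U^2 = 29^2 + 16^2 = 841 + 256 = 1097, not 1094 — does not hold.
C2: S = 12 is even — holds.
C3: Q * S = 26 * 12 = 312 — holds.
C4: max(16, 26, 29) = 29 — holds.
C5: P + Q = 29 + 26 = 55 — holds.
C6: S^2 + Q^2 = 12^2 + 26^2 = 144 + 676 = 820, not 817 — does not hold.
C7: P = 29 is outside [23, 28] — does not hold.
C8: P=29, Q=26, W=26; 1 of them equals 29 — holds.

The assignment fails constraints 1, 6, 7.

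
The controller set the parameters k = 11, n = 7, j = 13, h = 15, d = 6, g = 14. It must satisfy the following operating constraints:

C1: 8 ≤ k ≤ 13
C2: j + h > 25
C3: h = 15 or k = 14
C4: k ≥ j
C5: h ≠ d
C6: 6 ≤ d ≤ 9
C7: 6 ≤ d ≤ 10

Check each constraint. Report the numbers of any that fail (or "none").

C1: k = 11 lies in [8, 13] — holds.
C2: j + h = 13 + 15 = 28; 28 > 25 — holds.
C3: h = 15 = 15 (first disjunct) — holds.
C4: k = 11, j = 13; 11 < 13 (want ≥) — does not hold.
C5: h = 15, d = 6; distinct — holds.
C6: d = 6 lies in [6, 9] — holds.
C7: d = 6 lies in [6, 10] — holds.

Violated: 4.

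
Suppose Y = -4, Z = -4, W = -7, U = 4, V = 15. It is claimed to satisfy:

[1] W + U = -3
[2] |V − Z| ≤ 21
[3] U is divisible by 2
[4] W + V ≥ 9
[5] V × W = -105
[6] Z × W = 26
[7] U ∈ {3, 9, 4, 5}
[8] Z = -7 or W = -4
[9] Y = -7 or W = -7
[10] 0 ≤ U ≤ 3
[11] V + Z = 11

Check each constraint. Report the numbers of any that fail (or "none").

Violated: 4, 6, 8, 10.

[1] W + U = -7 + 4 = -3  true
[2] |15 − (-4)| = 19; 19 ≤ 21  true
[3] 4 / 2 = 2, so 2 divides 4  true
[4] W + V = -7 + 15 = 8; 8 < 9, bound 9 not met  false
[5] V × W = 15 × (-7) = -105  true
[6] Z × W = -4 × (-7) = 28, not 26  false
[7] U = 4 is in {3, 9, 4, 5}  true
[8] Z = -4 ≠ -7 and W = -7 ≠ -4; both disjuncts false  false
[9] Y = -4 ≠ -7, but W = -7 = -7 (second disjunct)  true
[10] U = 4 is outside [0, 3]  false
[11] V + Z = 15 + (-4) = 11  true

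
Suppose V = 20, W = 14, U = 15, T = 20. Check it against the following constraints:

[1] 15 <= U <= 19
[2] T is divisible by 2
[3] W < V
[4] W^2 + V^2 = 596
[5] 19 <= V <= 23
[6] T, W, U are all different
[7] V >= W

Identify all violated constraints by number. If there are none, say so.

All constraints are satisfied.

[1] U = 15 lies in [15, 19] — satisfied.
[2] 20 / 2 = 10, so 2 divides 20 — satisfied.
[3] W = 14, V = 20; 14 < 20 — satisfied.
[4] W^2 + V^2 = 14^2 + 20^2 = 196 + 400 = 596 — satisfied.
[5] V = 20 lies in [19, 23] — satisfied.
[6] values 20, 14, 15 are pairwise distinct — satisfied.
[7] V = 20, W = 14; 20 ≥ 14 — satisfied.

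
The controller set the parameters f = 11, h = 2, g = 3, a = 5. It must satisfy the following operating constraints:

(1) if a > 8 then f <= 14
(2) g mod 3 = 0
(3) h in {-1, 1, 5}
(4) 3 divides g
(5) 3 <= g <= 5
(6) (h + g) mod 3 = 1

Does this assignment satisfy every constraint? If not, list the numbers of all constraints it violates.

(1) a = 5, not > 8; antecedent false, conditional vacuously true  holds
(2) 3 mod 3 = 0  holds
(3) h = 2 is not in {-1, 1, 5}  fails
(4) 3 / 3 = 1, so 3 divides 3  holds
(5) g = 3 lies in [3, 5]  holds
(6) h + g = 5; 5 mod 3 = 2, not 1  fails

Constraints 3, 6 are violated.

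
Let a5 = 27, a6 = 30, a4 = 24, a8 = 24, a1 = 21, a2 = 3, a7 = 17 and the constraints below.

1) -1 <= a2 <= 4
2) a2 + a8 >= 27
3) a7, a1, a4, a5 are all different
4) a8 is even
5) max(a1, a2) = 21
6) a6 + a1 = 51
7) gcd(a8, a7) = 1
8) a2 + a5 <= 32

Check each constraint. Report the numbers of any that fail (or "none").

1) a2 = 3 lies in [-1, 4] — satisfied.
2) a2 + a8 = 3 + 24 = 27; 27 ≥ 27 — satisfied.
3) values 17, 21, 24, 27 are pairwise distinct — satisfied.
4) a8 = 24 is even — satisfied.
5) max(21, 3) = 21 — satisfied.
6) a6 + a1 = 30 + 21 = 51 — satisfied.
7) gcd(24, 17) = 1 — satisfied.
8) a2 + a5 = 3 + 27 = 30; 30 ≤ 32 — satisfied.

No violations.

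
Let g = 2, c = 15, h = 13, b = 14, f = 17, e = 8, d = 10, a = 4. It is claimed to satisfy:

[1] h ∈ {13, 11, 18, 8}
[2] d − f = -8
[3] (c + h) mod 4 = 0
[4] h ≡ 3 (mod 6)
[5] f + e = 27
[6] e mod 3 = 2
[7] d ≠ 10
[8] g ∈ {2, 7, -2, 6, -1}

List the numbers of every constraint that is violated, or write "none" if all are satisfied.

Constraints 2, 4, 5, 7 do not hold.

[1] h = 13 is in {13, 11, 18, 8}  ✓
[2] d − f = 10 − 17 = -7, not -8  ✗
[3] c + h = 28; 28 mod 4 = 0  ✓
[4] 13 mod 6 = 1, not 3  ✗
[5] f + e = 17 + 8 = 25, not 27  ✗
[6] 8 mod 3 = 2  ✓
[7] d = 10, but 10 is required to differ  ✗
[8] g = 2 is in {2, 7, -2, 6, -1}  ✓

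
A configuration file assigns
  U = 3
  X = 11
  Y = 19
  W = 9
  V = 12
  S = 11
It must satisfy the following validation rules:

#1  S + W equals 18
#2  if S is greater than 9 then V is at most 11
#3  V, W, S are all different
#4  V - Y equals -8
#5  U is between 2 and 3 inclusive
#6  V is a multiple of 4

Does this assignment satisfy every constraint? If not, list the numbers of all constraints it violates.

#1 S + W = 11 + 9 = 20, not 18 — violated.
#2 S = 11 > 9, so we need V ≤ 11; but V = 12 > 11 — violated.
#3 values 12, 9, 11 are pairwise distinct — satisfied.
#4 V - Y = 12 - 19 = -7, not -8 — violated.
#5 U = 3 lies in [2, 3] — satisfied.
#6 12 / 4 = 3, so 4 divides 12 — satisfied.

Constraints 1, 2, and 4 are violated.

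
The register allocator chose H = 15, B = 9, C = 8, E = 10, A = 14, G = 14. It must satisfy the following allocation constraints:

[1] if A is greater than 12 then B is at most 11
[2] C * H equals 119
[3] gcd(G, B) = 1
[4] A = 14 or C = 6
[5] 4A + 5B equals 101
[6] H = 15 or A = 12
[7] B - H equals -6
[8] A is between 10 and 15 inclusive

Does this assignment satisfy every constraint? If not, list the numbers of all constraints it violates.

Constraint 2 is violated.

[1] A = 14 > 12, so we need B ≤ 11; B = 9 ≤ 11  ✔
[2] C * H = 8 * 15 = 120, not 119  ✘
[3] gcd(14, 9) = 1  ✔
[4] A = 14 = 14 (first disjunct)  ✔
[5] 4A + 5B = 4(14) + 5(9) = 101  ✔
[6] H = 15 = 15 (first disjunct)  ✔
[7] B - H = 9 - 15 = -6  ✔
[8] A = 14 lies in [10, 15]  ✔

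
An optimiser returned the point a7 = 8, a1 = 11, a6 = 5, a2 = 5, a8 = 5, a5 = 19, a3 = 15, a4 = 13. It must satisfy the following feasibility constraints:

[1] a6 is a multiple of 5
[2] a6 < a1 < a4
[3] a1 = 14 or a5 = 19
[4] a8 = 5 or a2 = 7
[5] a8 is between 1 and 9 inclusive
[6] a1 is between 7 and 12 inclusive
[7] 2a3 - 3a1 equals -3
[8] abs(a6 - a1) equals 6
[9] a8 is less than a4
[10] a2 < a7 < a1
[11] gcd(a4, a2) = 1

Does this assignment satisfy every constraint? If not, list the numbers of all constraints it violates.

Yes — all constraints hold.

[1] 5 / 5 = 1, so 5 divides 5 — OK.
[2] values 5 < 11 < 13 — OK.
[3] a1 = 11 ≠ 14, but a5 = 19 = 19 (second disjunct) — OK.
[4] a8 = 5 = 5 (first disjunct) — OK.
[5] a8 = 5 lies in [1, 9] — OK.
[6] a1 = 11 lies in [7, 12] — OK.
[7] 2a3 - 3a1 = 2(15) - 3(11) = -3 — OK.
[8] abs(5 - 11) = 6 — OK.
[9] a8 = 5, a4 = 13; 5 < 13 — OK.
[10] values 5 < 8 < 11 — OK.
[11] gcd(13, 5) = 1 — OK.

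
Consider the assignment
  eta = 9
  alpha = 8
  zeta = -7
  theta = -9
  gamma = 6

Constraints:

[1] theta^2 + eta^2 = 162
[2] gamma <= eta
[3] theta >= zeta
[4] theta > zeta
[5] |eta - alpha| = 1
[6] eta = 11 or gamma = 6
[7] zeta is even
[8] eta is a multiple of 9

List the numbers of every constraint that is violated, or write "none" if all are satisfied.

Constraints 3, 4, and 7 are violated.

[1] theta^2 + eta^2 = (-9)^2 + 9^2 = 81 + 81 = 162  ✔
[2] gamma = 6, eta = 9; 6 ≤ 9  ✔
[3] theta = -9, zeta = -7; -9 < -7 (want ≥)  ✘
[4] theta = -9, zeta = -7; -9 ≤ -7 (want >)  ✘
[5] |9 - 8| = 1  ✔
[6] eta = 9 ≠ 11, but gamma = 6 = 6 (second disjunct)  ✔
[7] zeta = -7 is odd  ✘
[8] 9 / 9 = 1, so 9 divides 9  ✔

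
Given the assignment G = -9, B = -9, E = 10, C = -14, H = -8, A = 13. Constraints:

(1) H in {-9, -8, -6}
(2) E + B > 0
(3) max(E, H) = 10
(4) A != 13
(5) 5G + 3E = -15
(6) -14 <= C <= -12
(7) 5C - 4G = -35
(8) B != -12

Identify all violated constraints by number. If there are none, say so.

(1) H = -8 is in {-9, -8, -6} — OK.
(2) E + B = 10 + (-9) = 1; 1 > 0 — OK.
(3) max(10, -8) = 10 — OK.
(4) A = 13, but 13 is required to differ — violated.
(5) 5G + 3E = 5(-9) + 3(10) = -15 — OK.
(6) C = -14 lies in [-14, -12] — OK.
(7) 5C - 4G = 5(-14) - 4(-9) = -34, not -35 — violated.
(8) B = -9, and -9 ≠ -12 — OK.

The assignment fails constraints 4, 7.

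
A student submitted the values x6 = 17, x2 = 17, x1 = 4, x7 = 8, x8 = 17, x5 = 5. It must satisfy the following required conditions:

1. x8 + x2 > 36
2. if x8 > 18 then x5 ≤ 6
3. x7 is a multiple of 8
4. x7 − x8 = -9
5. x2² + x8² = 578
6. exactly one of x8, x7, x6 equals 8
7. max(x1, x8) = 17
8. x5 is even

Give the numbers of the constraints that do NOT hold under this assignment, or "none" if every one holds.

1. x8 + x2 = 17 + 17 = 34; 34 ≤ 36, bound 36 not met — violated.
2. x8 = 17, not > 18; antecedent false, conditional vacuously true — satisfied.
3. 8 / 8 = 1, so 8 divides 8 — satisfied.
4. x7 − x8 = 8 − 17 = -9 — satisfied.
5. x2² + x8² = 17² + 17² = 289 + 289 = 578 — satisfied.
6. x8=17, x7=8, x6=17; 1 of them equals 8 — satisfied.
7. max(4, 17) = 17 — satisfied.
8. x5 = 5 is odd — violated.

Violated: 1 and 8.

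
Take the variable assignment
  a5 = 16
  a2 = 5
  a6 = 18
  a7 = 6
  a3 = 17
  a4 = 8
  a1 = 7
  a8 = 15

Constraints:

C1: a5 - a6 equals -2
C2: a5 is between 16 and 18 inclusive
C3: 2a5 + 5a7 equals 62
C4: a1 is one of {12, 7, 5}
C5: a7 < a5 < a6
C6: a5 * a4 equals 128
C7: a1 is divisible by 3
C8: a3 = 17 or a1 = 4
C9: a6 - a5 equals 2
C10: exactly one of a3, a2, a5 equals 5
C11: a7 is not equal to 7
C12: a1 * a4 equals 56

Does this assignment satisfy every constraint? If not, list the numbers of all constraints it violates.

C1: a5 - a6 = 16 - 18 = -2  yes
C2: a5 = 16 lies in [16, 18]  yes
C3: 2a5 + 5a7 = 2(16) + 5(6) = 62  yes
C4: a1 = 7 is in {12, 7, 5}  yes
C5: values 6 < 16 < 18  yes
C6: a5 * a4 = 16 * 8 = 128  yes
C7: 7 = 3*2 + 1, so 3 does not divide 7  no
C8: a3 = 17 = 17 (first disjunct)  yes
C9: a6 - a5 = 18 - 16 = 2  yes
C10: a3=17, a2=5, a5=16; 1 of them equals 5  yes
C11: a7 = 6, and 6 ≠ 7  yes
C12: a1 * a4 = 7 * 8 = 56  yes

The assignment fails constraint 7.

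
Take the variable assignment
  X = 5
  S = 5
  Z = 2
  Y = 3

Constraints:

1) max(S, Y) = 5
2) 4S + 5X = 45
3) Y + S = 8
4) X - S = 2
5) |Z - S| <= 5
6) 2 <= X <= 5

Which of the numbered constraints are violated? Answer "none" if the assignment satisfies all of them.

The assignment fails constraint 4.

1) max(5, 3) = 5 — holds.
2) 4S + 5X = 4(5) + 5(5) = 45 — holds.
3) Y + S = 3 + 5 = 8 — holds.
4) X - S = 5 - 5 = 0, not 2 — does not hold.
5) |2 - 5| = 3; 3 ≤ 5 — holds.
6) X = 5 lies in [2, 5] — holds.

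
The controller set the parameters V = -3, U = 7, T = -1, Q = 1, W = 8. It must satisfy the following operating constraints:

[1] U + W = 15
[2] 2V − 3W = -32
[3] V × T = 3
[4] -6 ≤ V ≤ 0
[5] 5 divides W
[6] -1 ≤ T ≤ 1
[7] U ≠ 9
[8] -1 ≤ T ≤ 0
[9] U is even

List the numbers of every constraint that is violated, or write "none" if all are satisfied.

Constraints 2, 5, and 9 are violated.

[1] U + W = 7 + 8 = 15  holds
[2] 2V − 3W = 2(-3) − 3(8) = -30, not -32  fails
[3] V × T = -3 × (-1) = 3  holds
[4] V = -3 lies in [-6, 0]  holds
[5] 8 = 5×1 + 3, so 5 does not divide 8  fails
[6] T = -1 lies in [-1, 1]  holds
[7] U = 7, and 7 ≠ 9  holds
[8] T = -1 lies in [-1, 0]  holds
[9] U = 7 is odd  fails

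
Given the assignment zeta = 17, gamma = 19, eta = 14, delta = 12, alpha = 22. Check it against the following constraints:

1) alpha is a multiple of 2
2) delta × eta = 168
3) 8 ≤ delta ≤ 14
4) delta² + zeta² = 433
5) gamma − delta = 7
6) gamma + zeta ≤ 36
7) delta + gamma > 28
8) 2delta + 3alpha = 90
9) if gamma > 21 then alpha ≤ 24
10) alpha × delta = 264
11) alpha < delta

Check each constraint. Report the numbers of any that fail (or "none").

1) 22 / 2 = 11, so 2 divides 22 — holds.
2) delta × eta = 12 × 14 = 168 — holds.
3) delta = 12 lies in [8, 14] — holds.
4) delta² + zeta² = 12² + 17² = 144 + 289 = 433 — holds.
5) gamma − delta = 19 − 12 = 7 — holds.
6) gamma + zeta = 19 + 17 = 36; 36 ≤ 36 — holds.
7) delta + gamma = 12 + 19 = 31; 31 > 28 — holds.
8) 2delta + 3alpha = 2(12) + 3(22) = 90 — holds.
9) gamma = 19, not > 21; antecedent false, conditional vacuously true — holds.
10) alpha × delta = 22 × 12 = 264 — holds.
11) alpha = 22, delta = 12; 22 ≥ 12 (want <) — fails.

Constraint 11 does not hold.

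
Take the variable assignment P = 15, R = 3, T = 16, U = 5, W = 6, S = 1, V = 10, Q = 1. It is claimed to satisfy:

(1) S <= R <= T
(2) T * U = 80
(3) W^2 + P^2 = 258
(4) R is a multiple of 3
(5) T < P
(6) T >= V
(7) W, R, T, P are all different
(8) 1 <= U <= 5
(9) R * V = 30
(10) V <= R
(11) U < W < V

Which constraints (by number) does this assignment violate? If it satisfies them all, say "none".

Constraints 3, 5, and 10 are violated.

(1) values 1 <= 3 <= 16 — satisfied.
(2) T * U = 16 * 5 = 80 — satisfied.
(3) W^2 + P^2 = 6^2 + 15^2 = 36 + 225 = 261, not 258 — violated.
(4) 3 / 3 = 1, so 3 divides 3 — satisfied.
(5) T = 16, P = 15; 16 ≥ 15 (want <) — violated.
(6) T = 16, V = 10; 16 ≥ 10 — satisfied.
(7) values 6, 3, 16, 15 are pairwise distinct — satisfied.
(8) U = 5 lies in [1, 5] — satisfied.
(9) R * V = 3 * 10 = 30 — satisfied.
(10) V = 10, R = 3; 10 > 3 (want ≤) — violated.
(11) values 5 < 6 < 10 — satisfied.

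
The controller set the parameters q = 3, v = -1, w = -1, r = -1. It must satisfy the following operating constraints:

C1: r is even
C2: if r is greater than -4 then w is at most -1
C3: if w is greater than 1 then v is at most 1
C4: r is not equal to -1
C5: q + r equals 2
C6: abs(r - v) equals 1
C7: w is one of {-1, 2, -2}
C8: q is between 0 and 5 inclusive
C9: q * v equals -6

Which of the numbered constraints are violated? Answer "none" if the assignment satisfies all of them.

No — constraints 1, 4, 6, 9 are not satisfied.

C1: r = -1 is odd  FAIL
C2: r = -1 > -4, so we need w ≤ -1; w = -1 ≤ -1  OK
C3: w = -1, not > 1; antecedent false, conditional vacuously true  OK
C4: r = -1, but -1 is required to differ  FAIL
C5: q + r = 3 + (-1) = 2  OK
C6: abs(-1 - (-1)) = 0, not 1  FAIL
C7: w = -1 is in {-1, 2, -2}  OK
C8: q = 3 lies in [0, 5]  OK
C9: q * v = 3 * (-1) = -3, not -6  FAIL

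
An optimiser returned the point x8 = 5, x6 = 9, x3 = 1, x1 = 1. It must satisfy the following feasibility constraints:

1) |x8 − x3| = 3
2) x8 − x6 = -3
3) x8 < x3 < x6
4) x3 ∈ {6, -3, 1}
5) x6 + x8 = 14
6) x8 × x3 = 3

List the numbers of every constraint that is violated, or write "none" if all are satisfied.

1) |5 − 1| = 4, not 3  false
2) x8 − x6 = 5 − 9 = -4, not -3  false
3) values 5, 1, 9; x8 = 5 is not < x3 = 1  false
4) x3 = 1 is in {6, -3, 1}  true
5) x6 + x8 = 9 + 5 = 14  true
6) x8 × x3 = 5 × 1 = 5, not 3  false

Constraints 1, 2, 3, and 6 do not hold.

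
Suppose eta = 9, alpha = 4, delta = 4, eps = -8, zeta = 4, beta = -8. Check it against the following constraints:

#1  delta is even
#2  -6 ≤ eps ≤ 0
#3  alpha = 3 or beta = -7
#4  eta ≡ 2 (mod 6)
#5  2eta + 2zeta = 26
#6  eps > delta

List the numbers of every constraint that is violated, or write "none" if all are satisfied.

#1 delta = 4 is even  holds
#2 eps = -8 is outside [-6, 0]  fails
#3 alpha = 4 ≠ 3 and beta = -8 ≠ -7; both disjuncts false  fails
#4 9 mod 6 = 3, not 2  fails
#5 2eta + 2zeta = 2(9) + 2(4) = 26  holds
#6 eps = -8, delta = 4; -8 ≤ 4 (want >)  fails

Violated: 2, 3, 4, and 6.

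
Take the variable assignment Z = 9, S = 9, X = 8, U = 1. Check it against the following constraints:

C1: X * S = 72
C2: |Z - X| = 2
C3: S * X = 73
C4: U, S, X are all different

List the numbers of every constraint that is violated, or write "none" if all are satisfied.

C1: X * S = 8 * 9 = 72 — holds.
C2: |9 - 8| = 1, not 2 — fails.
C3: S * X = 9 * 8 = 72, not 73 — fails.
C4: values 1, 9, 8 are pairwise distinct — holds.

No — constraints 2 and 3 are not satisfied.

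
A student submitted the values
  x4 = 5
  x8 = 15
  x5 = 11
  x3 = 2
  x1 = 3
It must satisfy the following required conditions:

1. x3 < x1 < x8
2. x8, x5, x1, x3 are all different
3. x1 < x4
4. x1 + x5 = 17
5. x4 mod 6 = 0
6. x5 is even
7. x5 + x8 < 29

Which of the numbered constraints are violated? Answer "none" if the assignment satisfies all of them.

1. values 2 < 3 < 15 — holds.
2. values 15, 11, 3, 2 are pairwise distinct — holds.
3. x1 = 3, x4 = 5; 3 < 5 — holds.
4. x1 + x5 = 3 + 11 = 14, not 17 — does not hold.
5. 5 mod 6 = 5, not 0 — does not hold.
6. x5 = 11 is odd — does not hold.
7. x5 + x8 = 11 + 15 = 26; 26 < 29 — holds.

The assignment fails constraints 4, 5, 6.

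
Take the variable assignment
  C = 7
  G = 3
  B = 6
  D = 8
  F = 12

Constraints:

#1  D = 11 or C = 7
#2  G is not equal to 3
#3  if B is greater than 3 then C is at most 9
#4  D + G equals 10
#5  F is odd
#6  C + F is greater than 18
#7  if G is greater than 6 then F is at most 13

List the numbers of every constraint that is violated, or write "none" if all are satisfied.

The assignment fails constraints 2, 4, 5.

#1 D = 8 ≠ 11, but C = 7 = 7 (second disjunct)  true
#2 G = 3, but 3 is required to differ  false
#3 B = 6 > 3, so we need C ≤ 9; C = 7 ≤ 9  true
#4 D + G = 8 + 3 = 11, not 10  false
#5 F = 12 is even  false
#6 C + F = 7 + 12 = 19; 19 > 18  true
#7 G = 3, not > 6; antecedent false, conditional vacuously true  true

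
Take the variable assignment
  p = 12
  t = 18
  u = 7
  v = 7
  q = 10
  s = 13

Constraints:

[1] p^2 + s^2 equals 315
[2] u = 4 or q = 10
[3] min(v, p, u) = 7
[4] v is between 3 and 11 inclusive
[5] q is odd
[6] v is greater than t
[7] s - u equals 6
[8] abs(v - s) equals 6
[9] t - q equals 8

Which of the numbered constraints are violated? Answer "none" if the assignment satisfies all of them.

[1] p^2 + s^2 = 12^2 + 13^2 = 144 + 169 = 313, not 315  no
[2] u = 7 ≠ 4, but q = 10 = 10 (second disjunct)  yes
[3] min(7, 12, 7) = 7  yes
[4] v = 7 lies in [3, 11]  yes
[5] q = 10 is even  no
[6] v = 7, t = 18; 7 ≤ 18 (want >)  no
[7] s - u = 13 - 7 = 6  yes
[8] abs(7 - 13) = 6  yes
[9] t - q = 18 - 10 = 8  yes

No — constraints 1, 5, and 6 are not satisfied.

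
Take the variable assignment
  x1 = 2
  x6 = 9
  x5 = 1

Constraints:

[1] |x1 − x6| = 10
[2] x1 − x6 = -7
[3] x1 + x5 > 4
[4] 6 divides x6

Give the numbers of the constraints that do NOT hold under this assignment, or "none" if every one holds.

[1] |2 − 9| = 7, not 10  no
[2] x1 − x6 = 2 − 9 = -7  yes
[3] x1 + x5 = 2 + 1 = 3; 3 ≤ 4, bound 4 not met  no
[4] 9 = 6×1 + 3, so 6 does not divide 9  no

Violated: 1, 3, and 4.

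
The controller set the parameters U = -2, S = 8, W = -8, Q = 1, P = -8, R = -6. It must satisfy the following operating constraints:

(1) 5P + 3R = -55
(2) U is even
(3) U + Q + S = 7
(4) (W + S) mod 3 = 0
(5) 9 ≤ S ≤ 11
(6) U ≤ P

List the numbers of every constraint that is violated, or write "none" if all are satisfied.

(1) 5P + 3R = 5(-8) + 3(-6) = -58, not -55  fails
(2) U = -2 is even  holds
(3) U + Q + S = -2 + 1 + 8 = 7  holds
(4) W + S = 0; 0 mod 3 = 0  holds
(5) S = 8 is outside [9, 11]  fails
(6) U = -2, P = -8; -2 > -8 (want ≤)  fails

Constraints 1, 5, and 6 are violated.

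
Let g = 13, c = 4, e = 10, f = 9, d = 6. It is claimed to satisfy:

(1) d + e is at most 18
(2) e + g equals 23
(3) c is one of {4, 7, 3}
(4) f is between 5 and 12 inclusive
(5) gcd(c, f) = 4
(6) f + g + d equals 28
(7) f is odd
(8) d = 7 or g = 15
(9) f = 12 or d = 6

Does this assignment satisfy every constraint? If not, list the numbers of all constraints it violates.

(1) d + e = 6 + 10 = 16; 16 ≤ 18 — satisfied.
(2) e + g = 10 + 13 = 23 — satisfied.
(3) c = 4 is in {4, 7, 3} — satisfied.
(4) f = 9 lies in [5, 12] — satisfied.
(5) gcd(4, 9) = 1, not 4 — violated.
(6) f + g + d = 9 + 13 + 6 = 28 — satisfied.
(7) f = 9 is odd — satisfied.
(8) d = 6 ≠ 7 and g = 13 ≠ 15; both disjuncts false — violated.
(9) f = 9 ≠ 12, but d = 6 = 6 (second disjunct) — satisfied.

Constraints 5 and 8 do not hold.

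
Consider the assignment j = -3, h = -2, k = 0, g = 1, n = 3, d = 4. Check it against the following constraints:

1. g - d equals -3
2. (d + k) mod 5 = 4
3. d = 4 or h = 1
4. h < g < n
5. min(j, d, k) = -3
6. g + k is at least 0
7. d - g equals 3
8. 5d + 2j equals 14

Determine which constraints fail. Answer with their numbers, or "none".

The assignment satisfies every constraint.

1. g - d = 1 - 4 = -3  OK
2. d + k = 4; 4 mod 5 = 4  OK
3. d = 4 = 4 (first disjunct)  OK
4. values -2 < 1 < 3  OK
5. min(-3, 4, 0) = -3  OK
6. g + k = 1 + 0 = 1; 1 ≥ 0  OK
7. d - g = 4 - 1 = 3  OK
8. 5d + 2j = 5(4) + 2(-3) = 14  OK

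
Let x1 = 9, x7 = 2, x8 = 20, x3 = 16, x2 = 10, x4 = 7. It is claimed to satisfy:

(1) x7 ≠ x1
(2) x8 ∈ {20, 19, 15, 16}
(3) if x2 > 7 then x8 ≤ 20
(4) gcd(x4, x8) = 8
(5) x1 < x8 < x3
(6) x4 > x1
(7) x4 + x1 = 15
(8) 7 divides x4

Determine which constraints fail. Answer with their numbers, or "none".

(1) x7 = 2, x1 = 9; distinct  holds
(2) x8 = 20 is in {20, 19, 15, 16}  holds
(3) x2 = 10 > 7, so we need x8 ≤ 20; x8 = 20 ≤ 20  holds
(4) gcd(7, 20) = 1, not 8  fails
(5) values 9, 20, 16; x8 = 20 is not < x3 = 16  fails
(6) x4 = 7, x1 = 9; 7 ≤ 9 (want >)  fails
(7) x4 + x1 = 7 + 9 = 16, not 15  fails
(8) 7 / 7 = 1, so 7 divides 7  holds

Constraints 4, 5, 6, and 7 do not hold.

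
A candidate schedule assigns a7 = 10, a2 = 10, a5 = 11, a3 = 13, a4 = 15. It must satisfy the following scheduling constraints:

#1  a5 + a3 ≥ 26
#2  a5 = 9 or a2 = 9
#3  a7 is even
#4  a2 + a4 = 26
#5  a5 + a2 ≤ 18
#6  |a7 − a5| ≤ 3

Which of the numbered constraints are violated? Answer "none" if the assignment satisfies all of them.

#1 a5 + a3 = 11 + 13 = 24; 24 < 26, bound 26 not met — violated.
#2 a5 = 11 ≠ 9 and a2 = 10 ≠ 9; both disjuncts false — violated.
#3 a7 = 10 is even — OK.
#4 a2 + a4 = 10 + 15 = 25, not 26 — violated.
#5 a5 + a2 = 11 + 10 = 21; 21 > 18, bound 18 not met — violated.
#6 |10 − 11| = 1; 1 ≤ 3 — OK.

Violated: 1, 2, 4, and 5.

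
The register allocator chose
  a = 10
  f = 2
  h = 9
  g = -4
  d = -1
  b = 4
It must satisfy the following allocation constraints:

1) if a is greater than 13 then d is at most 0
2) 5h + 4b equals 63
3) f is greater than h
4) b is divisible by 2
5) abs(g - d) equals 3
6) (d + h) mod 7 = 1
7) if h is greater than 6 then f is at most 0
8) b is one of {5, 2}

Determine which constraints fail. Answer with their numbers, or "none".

1) a = 10, not > 13; antecedent false, conditional vacuously true — OK.
2) 5h + 4b = 5(9) + 4(4) = 61, not 63 — violated.
3) f = 2, h = 9; 2 ≤ 9 (want >) — violated.
4) 4 / 2 = 2, so 2 divides 4 — OK.
5) abs(-4 - (-1)) = 3 — OK.
6) d + h = 8; 8 mod 7 = 1 — OK.
7) h = 9 > 6, so we need f ≤ 0; but f = 2 > 0 — violated.
8) b = 4 is not in {5, 2} — violated.

The assignment fails constraints 2, 3, 7, 8.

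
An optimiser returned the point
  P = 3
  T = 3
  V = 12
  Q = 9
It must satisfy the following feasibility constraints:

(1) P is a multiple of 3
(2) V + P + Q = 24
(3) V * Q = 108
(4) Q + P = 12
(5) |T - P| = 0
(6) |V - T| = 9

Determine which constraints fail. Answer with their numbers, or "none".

No violations.

(1) 3 / 3 = 1, so 3 divides 3  OK
(2) V + P + Q = 12 + 3 + 9 = 24  OK
(3) V * Q = 12 * 9 = 108  OK
(4) Q + P = 9 + 3 = 12  OK
(5) |3 - 3| = 0  OK
(6) |12 - 3| = 9  OK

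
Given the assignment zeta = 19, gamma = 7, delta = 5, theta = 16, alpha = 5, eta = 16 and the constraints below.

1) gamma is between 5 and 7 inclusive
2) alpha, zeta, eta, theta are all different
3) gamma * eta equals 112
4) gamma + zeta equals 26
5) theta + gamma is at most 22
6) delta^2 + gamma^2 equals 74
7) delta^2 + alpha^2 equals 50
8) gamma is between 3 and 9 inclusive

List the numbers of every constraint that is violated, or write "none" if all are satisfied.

The assignment fails constraints 2 and 5.

1) gamma = 7 lies in [5, 7] — holds.
2) eta = theta = 16, not all different — does not hold.
3) gamma * eta = 7 * 16 = 112 — holds.
4) gamma + zeta = 7 + 19 = 26 — holds.
5) theta + gamma = 16 + 7 = 23; 23 > 22, bound 22 not met — does not hold.
6) delta^2 + gamma^2 = 5^2 + 7^2 = 25 + 49 = 74 — holds.
7) delta^2 + alpha^2 = 5^2 + 5^2 = 25 + 25 = 50 — holds.
8) gamma = 7 lies in [3, 9] — holds.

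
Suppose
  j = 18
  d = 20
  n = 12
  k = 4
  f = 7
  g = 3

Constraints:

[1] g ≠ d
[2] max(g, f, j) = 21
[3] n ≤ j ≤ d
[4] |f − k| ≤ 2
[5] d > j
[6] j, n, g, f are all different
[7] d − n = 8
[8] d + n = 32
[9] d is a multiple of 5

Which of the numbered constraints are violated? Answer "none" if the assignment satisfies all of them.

Violated: 2 and 4.

[1] g = 3, d = 20; distinct — OK.
[2] max(3, 7, 18) = 18, not 21 — violated.
[3] values 12 ≤ 18 ≤ 20 — OK.
[4] |7 − 4| = 3; 3 > 2, exceeds bound 2 — violated.
[5] d = 20, j = 18; 20 > 18 — OK.
[6] values 18, 12, 3, 7 are pairwise distinct — OK.
[7] d − n = 20 − 12 = 8 — OK.
[8] d + n = 20 + 12 = 32 — OK.
[9] 20 / 5 = 4, so 5 divides 20 — OK.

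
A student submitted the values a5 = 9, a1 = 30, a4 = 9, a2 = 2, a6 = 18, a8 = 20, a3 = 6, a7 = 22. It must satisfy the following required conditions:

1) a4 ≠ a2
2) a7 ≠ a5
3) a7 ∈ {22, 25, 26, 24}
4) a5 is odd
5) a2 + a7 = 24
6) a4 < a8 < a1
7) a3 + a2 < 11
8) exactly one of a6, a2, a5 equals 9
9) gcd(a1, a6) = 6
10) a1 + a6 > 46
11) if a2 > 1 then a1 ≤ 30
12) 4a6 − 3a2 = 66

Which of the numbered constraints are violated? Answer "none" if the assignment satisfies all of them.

1) a4 = 9, a2 = 2; distinct — holds.
2) a7 = 22, a5 = 9; distinct — holds.
3) a7 = 22 is in {22, 25, 26, 24} — holds.
4) a5 = 9 is odd — holds.
5) a2 + a7 = 2 + 22 = 24 — holds.
6) values 9 < 20 < 30 — holds.
7) a3 + a2 = 6 + 2 = 8; 8 < 11 — holds.
8) a6=18, a2=2, a5=9; 1 of them equals 9 — holds.
9) gcd(30, 18) = 6 — holds.
10) a1 + a6 = 30 + 18 = 48; 48 > 46 — holds.
11) a2 = 2 > 1, so we need a1 ≤ 30; a1 = 30 ≤ 30 — holds.
12) 4a6 − 3a2 = 4(18) − 3(2) = 66 — holds.

None — every constraint holds.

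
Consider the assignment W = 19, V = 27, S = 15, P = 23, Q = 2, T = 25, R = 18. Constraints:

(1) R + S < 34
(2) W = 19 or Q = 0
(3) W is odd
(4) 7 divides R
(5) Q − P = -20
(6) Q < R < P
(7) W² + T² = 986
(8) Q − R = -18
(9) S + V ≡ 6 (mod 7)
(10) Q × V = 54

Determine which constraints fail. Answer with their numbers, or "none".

Violated: 4, 5, 8, 9.

(1) R + S = 18 + 15 = 33; 33 < 34 — OK.
(2) W = 19 = 19 (first disjunct) — OK.
(3) W = 19 is odd — OK.
(4) 18 = 7×2 + 4, so 7 does not divide 18 — violated.
(5) Q − P = 2 − 23 = -21, not -20 — violated.
(6) values 2 < 18 < 23 — OK.
(7) W² + T² = 19² + 25² = 361 + 625 = 986 — OK.
(8) Q − R = 2 − 18 = -16, not -18 — violated.
(9) S + V = 42; 42 mod 7 = 0, not 6 — violated.
(10) Q × V = 2 × 27 = 54 — OK.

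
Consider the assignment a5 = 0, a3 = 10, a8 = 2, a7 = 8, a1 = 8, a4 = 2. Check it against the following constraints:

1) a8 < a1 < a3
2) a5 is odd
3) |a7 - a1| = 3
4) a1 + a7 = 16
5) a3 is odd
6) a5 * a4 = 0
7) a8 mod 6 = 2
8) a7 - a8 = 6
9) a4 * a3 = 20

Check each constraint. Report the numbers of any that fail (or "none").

1) values 2 < 8 < 10  holds
2) a5 = 0 is even  fails
3) |8 - 8| = 0, not 3  fails
4) a1 + a7 = 8 + 8 = 16  holds
5) a3 = 10 is even  fails
6) a5 * a4 = 0 * 2 = 0  holds
7) 2 mod 6 = 2  holds
8) a7 - a8 = 8 - 2 = 6  holds
9) a4 * a3 = 2 * 10 = 20  holds

Violated: 2, 3, and 5.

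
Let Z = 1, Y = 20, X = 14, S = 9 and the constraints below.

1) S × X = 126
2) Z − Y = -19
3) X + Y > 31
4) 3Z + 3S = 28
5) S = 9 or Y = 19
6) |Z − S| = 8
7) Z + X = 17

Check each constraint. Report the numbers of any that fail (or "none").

No — constraints 4 and 7 are not satisfied.

1) S × X = 9 × 14 = 126 — OK.
2) Z − Y = 1 − 20 = -19 — OK.
3) X + Y = 14 + 20 = 34; 34 > 31 — OK.
4) 3Z + 3S = 3(1) + 3(9) = 30, not 28 — violated.
5) S = 9 = 9 (first disjunct) — OK.
6) |1 − 9| = 8 — OK.
7) Z + X = 1 + 14 = 15, not 17 — violated.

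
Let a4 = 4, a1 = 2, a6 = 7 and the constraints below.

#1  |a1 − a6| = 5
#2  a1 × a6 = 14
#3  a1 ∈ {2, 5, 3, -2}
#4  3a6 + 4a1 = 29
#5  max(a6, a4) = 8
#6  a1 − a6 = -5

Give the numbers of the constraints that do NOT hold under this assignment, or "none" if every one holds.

Constraint 5 is violated.

#1 |2 − 7| = 5 — holds.
#2 a1 × a6 = 2 × 7 = 14 — holds.
#3 a1 = 2 is in {2, 5, 3, -2} — holds.
#4 3a6 + 4a1 = 3(7) + 4(2) = 29 — holds.
#5 max(7, 4) = 7, not 8 — fails.
#6 a1 − a6 = 2 − 7 = -5 — holds.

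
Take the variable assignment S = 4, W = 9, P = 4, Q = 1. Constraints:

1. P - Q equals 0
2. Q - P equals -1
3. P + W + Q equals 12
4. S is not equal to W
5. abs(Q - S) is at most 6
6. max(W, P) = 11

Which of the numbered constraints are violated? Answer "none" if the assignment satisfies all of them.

1. P - Q = 4 - 1 = 3, not 0  false
2. Q - P = 1 - 4 = -3, not -1  false
3. P + W + Q = 4 + 9 + 1 = 14, not 12  false
4. S = 4, W = 9; distinct  true
5. abs(1 - 4) = 3; 3 ≤ 6  true
6. max(9, 4) = 9, not 11  false

Constraints 1, 2, 3, 6 are violated.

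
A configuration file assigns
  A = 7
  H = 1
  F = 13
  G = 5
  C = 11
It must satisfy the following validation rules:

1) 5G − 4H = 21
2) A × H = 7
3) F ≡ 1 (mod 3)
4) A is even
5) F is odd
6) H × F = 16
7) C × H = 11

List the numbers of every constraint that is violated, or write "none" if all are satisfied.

The assignment fails constraints 4 and 6.

1) 5G − 4H = 5(5) − 4(1) = 21  ✓
2) A × H = 7 × 1 = 7  ✓
3) 13 mod 3 = 1  ✓
4) A = 7 is odd  ✗
5) F = 13 is odd  ✓
6) H × F = 1 × 13 = 13, not 16  ✗
7) C × H = 11 × 1 = 11  ✓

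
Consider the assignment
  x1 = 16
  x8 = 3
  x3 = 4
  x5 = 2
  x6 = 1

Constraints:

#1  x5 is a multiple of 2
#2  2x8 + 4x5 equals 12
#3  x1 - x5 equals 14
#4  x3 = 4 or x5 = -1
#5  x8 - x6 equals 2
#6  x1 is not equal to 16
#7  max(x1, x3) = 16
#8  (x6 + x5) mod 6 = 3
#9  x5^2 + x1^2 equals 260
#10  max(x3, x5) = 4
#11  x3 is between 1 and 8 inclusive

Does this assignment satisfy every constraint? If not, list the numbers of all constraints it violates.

#1 2 / 2 = 1, so 2 divides 2  holds
#2 2x8 + 4x5 = 2(3) + 4(2) = 14, not 12  fails
#3 x1 - x5 = 16 - 2 = 14  holds
#4 x3 = 4 = 4 (first disjunct)  holds
#5 x8 - x6 = 3 - 1 = 2  holds
#6 x1 = 16, but 16 is required to differ  fails
#7 max(16, 4) = 16  holds
#8 x6 + x5 = 3; 3 mod 6 = 3  holds
#9 x5^2 + x1^2 = 2^2 + 16^2 = 4 + 256 = 260  holds
#10 max(4, 2) = 4  holds
#11 x3 = 4 lies in [1, 8]  holds

The assignment fails constraints 2 and 6.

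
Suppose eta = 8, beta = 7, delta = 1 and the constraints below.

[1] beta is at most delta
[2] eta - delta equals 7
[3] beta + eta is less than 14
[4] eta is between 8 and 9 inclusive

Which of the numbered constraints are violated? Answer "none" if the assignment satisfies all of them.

[1] beta = 7, delta = 1; 7 > 1 (want ≤)  ✗
[2] eta - delta = 8 - 1 = 7  ✓
[3] beta + eta = 7 + 8 = 15; 15 ≥ 14, bound 14 not met  ✗
[4] eta = 8 lies in [8, 9]  ✓

Constraints 1 and 3 do not hold.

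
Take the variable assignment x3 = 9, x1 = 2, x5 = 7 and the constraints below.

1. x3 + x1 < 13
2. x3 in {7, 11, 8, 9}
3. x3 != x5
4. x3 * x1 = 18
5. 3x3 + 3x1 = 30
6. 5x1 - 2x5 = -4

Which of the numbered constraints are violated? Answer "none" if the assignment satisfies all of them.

1. x3 + x1 = 9 + 2 = 11; 11 < 13  true
2. x3 = 9 is in {7, 11, 8, 9}  true
3. x3 = 9, x5 = 7; distinct  true
4. x3 * x1 = 9 * 2 = 18  true
5. 3x3 + 3x1 = 3(9) + 3(2) = 33, not 30  false
6. 5x1 - 2x5 = 5(2) - 2(7) = -4  true

Violated: 5.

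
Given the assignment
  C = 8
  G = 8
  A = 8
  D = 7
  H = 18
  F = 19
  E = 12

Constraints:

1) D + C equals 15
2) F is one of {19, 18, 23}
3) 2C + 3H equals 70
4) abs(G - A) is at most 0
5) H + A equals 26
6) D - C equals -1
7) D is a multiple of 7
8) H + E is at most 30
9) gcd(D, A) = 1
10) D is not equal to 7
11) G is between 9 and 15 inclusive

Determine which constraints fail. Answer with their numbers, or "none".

1) D + C = 7 + 8 = 15 — OK.
2) F = 19 is in {19, 18, 23} — OK.
3) 2C + 3H = 2(8) + 3(18) = 70 — OK.
4) abs(8 - 8) = 0; 0 ≤ 0 — OK.
5) H + A = 18 + 8 = 26 — OK.
6) D - C = 7 - 8 = -1 — OK.
7) 7 / 7 = 1, so 7 divides 7 — OK.
8) H + E = 18 + 12 = 30; 30 ≤ 30 — OK.
9) gcd(7, 8) = 1 — OK.
10) D = 7, but 7 is required to differ — violated.
11) G = 8 is outside [9, 15] — violated.

Violated: 10 and 11.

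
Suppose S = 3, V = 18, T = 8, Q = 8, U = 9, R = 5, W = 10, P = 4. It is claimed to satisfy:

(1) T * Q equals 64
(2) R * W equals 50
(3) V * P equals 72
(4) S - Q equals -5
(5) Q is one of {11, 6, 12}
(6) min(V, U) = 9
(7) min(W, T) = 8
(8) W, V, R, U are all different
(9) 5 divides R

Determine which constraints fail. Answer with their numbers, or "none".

(1) T * Q = 8 * 8 = 64  ✓
(2) R * W = 5 * 10 = 50  ✓
(3) V * P = 18 * 4 = 72  ✓
(4) S - Q = 3 - 8 = -5  ✓
(5) Q = 8 is not in {11, 6, 12}  ✗
(6) min(18, 9) = 9  ✓
(7) min(10, 8) = 8  ✓
(8) values 10, 18, 5, 9 are pairwise distinct  ✓
(9) 5 / 5 = 1, so 5 divides 5  ✓

No — constraint 5 is not satisfied.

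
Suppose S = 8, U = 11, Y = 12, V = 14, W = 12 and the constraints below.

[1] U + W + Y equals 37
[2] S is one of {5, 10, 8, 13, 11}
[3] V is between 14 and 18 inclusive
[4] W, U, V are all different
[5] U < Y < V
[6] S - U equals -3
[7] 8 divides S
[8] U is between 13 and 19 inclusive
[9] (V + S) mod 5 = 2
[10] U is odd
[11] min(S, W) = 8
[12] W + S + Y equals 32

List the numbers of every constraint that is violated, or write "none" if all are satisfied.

[1] U + W + Y = 11 + 12 + 12 = 35, not 37  fails
[2] S = 8 is in {5, 10, 8, 13, 11}  holds
[3] V = 14 lies in [14, 18]  holds
[4] values 12, 11, 14 are pairwise distinct  holds
[5] values 11 < 12 < 14  holds
[6] S - U = 8 - 11 = -3  holds
[7] 8 / 8 = 1, so 8 divides 8  holds
[8] U = 11 is outside [13, 19]  fails
[9] V + S = 22; 22 mod 5 = 2  holds
[10] U = 11 is odd  holds
[11] min(8, 12) = 8  holds
[12] W + S + Y = 12 + 8 + 12 = 32  holds

Constraints 1, 8 are violated.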